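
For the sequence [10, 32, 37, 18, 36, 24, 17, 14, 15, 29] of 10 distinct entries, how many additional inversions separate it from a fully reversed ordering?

19 inversions short

Maximum inversions for 10 distinct elements is C(10, 2) = 10·9/2 = 45.
Current inversions — for each element, count later smaller elements:
10: 0
32: 6
37: 7
18: 3
36: 5
24: 3
17: 2
14: 0
15: 0
29: 0
Current total: 0 + 6 + 7 + 3 + 5 + 3 + 2 + 0 + 0 + 0 = 26
Shortfall: 45 − 26 = 19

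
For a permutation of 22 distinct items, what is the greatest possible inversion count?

The maximum occurs when the array is in strictly decreasing order: every one of the C(22, 2) pairs is inverted.
C(22, 2) = 22·21/2 = 231

Inversions: 231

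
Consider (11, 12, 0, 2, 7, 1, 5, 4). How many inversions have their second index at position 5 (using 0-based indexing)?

4

The element at index 5 is 1.
Elements before it: 11, 12, 0, 2, 7
Those larger than 1: 11, 12, 2, 7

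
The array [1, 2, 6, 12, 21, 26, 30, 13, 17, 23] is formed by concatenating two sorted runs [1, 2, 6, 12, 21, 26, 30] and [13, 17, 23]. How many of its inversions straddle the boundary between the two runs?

Take each right-half value and tally the left-half values above it:
r = 13: 21, 26, 30 → 3
r = 17: 21, 26, 30 → 3
r = 23: 26, 30 → 2
Cross-inversions: 3 + 3 + 2 = 8

8 split inversions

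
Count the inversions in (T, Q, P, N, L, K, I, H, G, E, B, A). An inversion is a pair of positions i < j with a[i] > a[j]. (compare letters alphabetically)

66 out-of-order pairs

For each element, count later entries that are smaller:
T → Q, P, N, L, K, I, H, G, E, B, A → 11
Q → P, N, L, K, I, H, G, E, B, A → 10
P → N, L, K, I, H, G, E, B, A → 9
N → L, K, I, H, G, E, B, A → 8
L → K, I, H, G, E, B, A → 7
K → I, H, G, E, B, A → 6
I → H, G, E, B, A → 5
H → G, E, B, A → 4
G → E, B, A → 3
E → B, A → 2
B → A → 1
A → none → 0
Sum: 11 + 10 + 9 + 8 + 7 + 6 + 5 + 4 + 3 + 2 + 1 + 0 = 66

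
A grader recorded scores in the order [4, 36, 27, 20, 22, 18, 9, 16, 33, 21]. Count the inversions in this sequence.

For each element, count later entries that are smaller:
4: 0
36: 8
27: 6
20: 3
22: 4
18: 2
9: 0
16: 0
33: 1
21: 0
Sum: 0 + 8 + 6 + 3 + 4 + 2 + 0 + 0 + 1 + 0 = 24

There are 24 inversions.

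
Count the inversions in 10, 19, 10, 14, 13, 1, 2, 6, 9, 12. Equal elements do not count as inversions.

There are 27 inversions.

Count, for each position, how many later elements it exceeds:
10 → 1, 2, 6, 9 → 4
19 → 10, 14, 13, 1, 2, 6, 9, 12 → 8
10 → 1, 2, 6, 9 → 4
14 → 13, 1, 2, 6, 9, 12 → 6
13 → 1, 2, 6, 9, 12 → 5
1 → none → 0
2 → none → 0
6 → none → 0
9 → none → 0
12 → none → 0
Sum: 4 + 8 + 4 + 6 + 5 + 0 + 0 + 0 + 0 + 0 = 27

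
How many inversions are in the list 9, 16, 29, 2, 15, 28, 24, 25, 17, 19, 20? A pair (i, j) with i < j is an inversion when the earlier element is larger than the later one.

There are 22 out-of-order pairs.

Sweep left to right; for each value list the smaller values that follow it:
9: 1
16: 2
29: 8
2: 0
15: 0
28: 5
24: 3
25: 3
17: 0
19: 0
20: 0
Sum: 1 + 2 + 8 + 0 + 0 + 5 + 3 + 3 + 0 + 0 + 0 = 22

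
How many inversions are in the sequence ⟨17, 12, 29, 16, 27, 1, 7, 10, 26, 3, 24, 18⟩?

Inversions: 36

Sweep left to right; for each value list the smaller values that follow it:
17: 6
12: 4
29: 9
16: 4
27: 7
1: 0
7: 1
10: 1
26: 3
3: 0
24: 1
18: 0
Sum: 6 + 4 + 9 + 4 + 7 + 0 + 1 + 1 + 3 + 0 + 1 + 0 = 36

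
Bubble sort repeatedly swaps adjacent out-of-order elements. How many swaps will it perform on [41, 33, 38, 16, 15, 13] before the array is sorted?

Each adjacent swap fixes exactly one inversion, so the minimum swap count equals the number of inversions.
Count inversions — for each element, later elements that are smaller:
41: 33, 38, 16, 15, 13 → 5
33: 16, 15, 13 → 3
38: 16, 15, 13 → 3
16: 15, 13 → 2
15: 13 → 1
13: none → 0
Total inversions: 5 + 3 + 3 + 2 + 1 + 0 = 14

14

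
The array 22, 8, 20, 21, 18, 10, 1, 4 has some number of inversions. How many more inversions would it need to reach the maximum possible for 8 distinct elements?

6

Maximum inversions for 8 distinct elements is C(8, 2) = 8·7/2 = 28.
Current inversions — for each element, count later smaller elements:
22: 7
8: 2
20: 4
21: 4
18: 3
10: 2
1: 0
4: 0
Current total: 7 + 2 + 4 + 4 + 3 + 2 + 0 + 0 = 22
Shortfall: 28 − 22 = 6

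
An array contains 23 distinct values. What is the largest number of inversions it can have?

There are 253 inversions.

The maximum occurs when the array is in strictly decreasing order: every one of the C(23, 2) pairs is inverted.
C(23, 2) = 23·22/2 = 253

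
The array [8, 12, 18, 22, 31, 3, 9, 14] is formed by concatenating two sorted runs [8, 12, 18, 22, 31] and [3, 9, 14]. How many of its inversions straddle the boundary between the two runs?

12 split inversions

Count, for every r in R, how many entries of L exceed r:
r = 3: 8, 12, 18, 22, 31 → 5
r = 9: 12, 18, 22, 31 → 4
r = 14: 18, 22, 31 → 3
Cross-inversions: 5 + 4 + 3 = 12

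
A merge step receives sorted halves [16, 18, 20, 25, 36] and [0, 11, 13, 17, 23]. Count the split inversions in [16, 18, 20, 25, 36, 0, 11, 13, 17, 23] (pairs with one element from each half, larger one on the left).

There are 21 split inversions.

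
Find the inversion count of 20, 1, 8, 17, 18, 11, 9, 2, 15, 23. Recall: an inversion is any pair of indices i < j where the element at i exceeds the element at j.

Count, for each position, how many later elements it exceeds:
20 → 1, 8, 17, 18, 11, 9, 2, 15 → 8
1 → none → 0
8 → 2 → 1
17 → 11, 9, 2, 15 → 4
18 → 11, 9, 2, 15 → 4
11 → 9, 2 → 2
9 → 2 → 1
2 → none → 0
15 → none → 0
23 → none → 0
Sum: 8 + 0 + 1 + 4 + 4 + 2 + 1 + 0 + 0 + 0 = 20

Inversions: 20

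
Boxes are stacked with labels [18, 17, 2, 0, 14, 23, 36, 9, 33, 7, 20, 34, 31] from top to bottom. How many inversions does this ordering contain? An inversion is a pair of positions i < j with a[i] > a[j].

Out-of-order pairs: 28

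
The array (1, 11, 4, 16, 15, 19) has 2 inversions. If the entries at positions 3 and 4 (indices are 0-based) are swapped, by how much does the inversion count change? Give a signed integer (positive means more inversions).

Positions 3 and 4 hold 16 and 15; after swapping, the array is [1, 11, 4, 15, 16, 19].
Sweep left to right; for each value list the smaller values that follow it:
1: 0
11: 1
4: 0
15: 0
16: 0
19: 0
Sum: 0 + 1 + 0 + 0 + 0 + 0 = 1
Change: 1 − 2 = -1

-1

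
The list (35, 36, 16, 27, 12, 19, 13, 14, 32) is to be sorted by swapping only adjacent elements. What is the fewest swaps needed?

The minimum number of adjacent swaps to sort an array equals its inversion count, since every such swap removes exactly one inversion.
Count inversions — for each element, later elements that are smaller:
35: 16, 27, 12, 19, 13, 14, 32 → 7
36: 16, 27, 12, 19, 13, 14, 32 → 7
16: 12, 13, 14 → 3
27: 12, 19, 13, 14 → 4
12: none → 0
19: 13, 14 → 2
13: none → 0
14: none → 0
32: none → 0
Total inversions: 7 + 7 + 3 + 4 + 0 + 2 + 0 + 0 + 0 = 23

23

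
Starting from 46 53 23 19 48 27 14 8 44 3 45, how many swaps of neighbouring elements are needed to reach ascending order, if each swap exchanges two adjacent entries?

Minimum adjacent swaps = number of inversions (each swap of adjacent out-of-order elements removes one inversion and no swap can remove more).
Count inversions — for each element, later elements that are smaller:
46: 23, 19, 27, 14, 8, 44, 3, 45 → 8
53: 23, 19, 48, 27, 14, 8, 44, 3, 45 → 9
23: 19, 14, 8, 3 → 4
19: 14, 8, 3 → 3
48: 27, 14, 8, 44, 3, 45 → 6
27: 14, 8, 3 → 3
14: 8, 3 → 2
8: 3 → 1
44: 3 → 1
3: none → 0
45: none → 0
Total inversions: 8 + 9 + 4 + 3 + 6 + 3 + 2 + 1 + 1 + 0 + 0 = 37

37 swaps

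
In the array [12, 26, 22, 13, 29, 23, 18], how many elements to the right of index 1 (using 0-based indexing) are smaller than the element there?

The element at index 1 is 26.
Elements after it: 22, 13, 29, 23, 18
Those smaller than 26: 22, 13, 23, 18

4 such elements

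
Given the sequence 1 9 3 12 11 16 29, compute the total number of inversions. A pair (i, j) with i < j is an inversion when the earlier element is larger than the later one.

Out-of-order pairs: 2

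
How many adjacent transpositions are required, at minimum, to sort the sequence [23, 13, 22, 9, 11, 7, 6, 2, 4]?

33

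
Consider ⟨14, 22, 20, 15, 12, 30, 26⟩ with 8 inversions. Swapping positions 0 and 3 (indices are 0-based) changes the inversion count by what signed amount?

Positions 0 and 3 hold 14 and 15; after swapping, the array is [15, 22, 20, 14, 12, 30, 26].
Count, for each position, how many later elements it exceeds:
15 → 14, 12 → 2
22 → 20, 14, 12 → 3
20 → 14, 12 → 2
14 → 12 → 1
12 → none → 0
30 → 26 → 1
26 → none → 0
Sum: 2 + 3 + 2 + 1 + 0 + 1 + 0 = 9
Change: 9 − 8 = +1

+1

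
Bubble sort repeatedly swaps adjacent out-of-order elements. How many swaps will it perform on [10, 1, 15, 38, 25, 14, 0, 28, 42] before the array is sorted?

Each adjacent swap fixes exactly one inversion, so the minimum swap count equals the number of inversions.
Count inversions — for each element, later elements that are smaller:
10: 1, 0 → 2
1: 0 → 1
15: 14, 0 → 2
38: 25, 14, 0, 28 → 4
25: 14, 0 → 2
14: 0 → 1
0: none → 0
28: none → 0
42: none → 0
Total inversions: 2 + 1 + 2 + 4 + 2 + 1 + 0 + 0 + 0 = 12

12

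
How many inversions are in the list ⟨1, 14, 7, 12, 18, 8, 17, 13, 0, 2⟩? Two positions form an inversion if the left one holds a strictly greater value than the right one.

For each element, count later entries that are smaller:
1: 1
14: 6
7: 2
12: 3
18: 5
8: 2
17: 3
13: 2
0: 0
2: 0
Sum: 1 + 6 + 2 + 3 + 5 + 2 + 3 + 2 + 0 + 0 = 24

24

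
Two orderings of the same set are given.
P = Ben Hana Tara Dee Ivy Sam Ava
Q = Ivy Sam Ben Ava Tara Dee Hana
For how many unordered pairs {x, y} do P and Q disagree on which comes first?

13 disagreeing pairs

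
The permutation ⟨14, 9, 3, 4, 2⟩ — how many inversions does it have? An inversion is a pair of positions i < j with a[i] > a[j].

Element-by-element contributions:
14 → 9, 3, 4, 2 → 4
9 → 3, 4, 2 → 3
3 → 2 → 1
4 → 2 → 1
2 → none → 0
Sum: 4 + 3 + 1 + 1 + 0 = 9

There are 9 inversions.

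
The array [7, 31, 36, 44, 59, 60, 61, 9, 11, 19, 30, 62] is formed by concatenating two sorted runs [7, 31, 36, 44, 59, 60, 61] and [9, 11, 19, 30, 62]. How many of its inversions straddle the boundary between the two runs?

24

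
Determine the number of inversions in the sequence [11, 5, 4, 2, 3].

Inversion pairs (indices are 1-based):
(1,2): 11 > 5
(1,3): 11 > 4
(1,4): 11 > 2
(1,5): 11 > 3
(2,3): 5 > 4
(2,4): 5 > 2
(2,5): 5 > 3
(3,4): 4 > 2
(3,5): 4 > 3
That's 9 pairs.

9 inversions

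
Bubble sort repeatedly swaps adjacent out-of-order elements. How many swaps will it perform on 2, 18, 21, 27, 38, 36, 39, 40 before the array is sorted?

Minimum adjacent swaps = number of inversions (each swap of adjacent out-of-order elements removes one inversion and no swap can remove more).
Count inversions — for each element, later elements that are smaller:
2: none → 0
18: none → 0
21: none → 0
27: none → 0
38: 36 → 1
36: none → 0
39: none → 0
40: none → 0
Total inversions: 0 + 0 + 0 + 0 + 1 + 0 + 0 + 0 = 1

1 adjacent swap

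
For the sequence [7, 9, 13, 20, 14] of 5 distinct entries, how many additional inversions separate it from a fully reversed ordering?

9 inversions short

Maximum inversions for 5 distinct elements is C(5, 2) = 5·4/2 = 10.
Current inversions — for each element, count later smaller elements:
7: 0
9: 0
13: 0
20: 1
14: 0
Current total: 0 + 0 + 0 + 1 + 0 = 1
Shortfall: 10 − 1 = 9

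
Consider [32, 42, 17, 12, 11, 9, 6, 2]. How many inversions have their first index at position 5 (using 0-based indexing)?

The element at index 5 is 9.
Elements after it: 6, 2
Those smaller than 9: 6, 2

2 such elements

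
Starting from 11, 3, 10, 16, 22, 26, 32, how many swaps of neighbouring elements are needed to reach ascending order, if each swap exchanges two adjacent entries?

Each adjacent swap fixes exactly one inversion, so the minimum swap count equals the number of inversions.
Count inversions — for each element, later elements that are smaller:
11: 3, 10 → 2
3: none → 0
10: none → 0
16: none → 0
22: none → 0
26: none → 0
32: none → 0
Total inversions: 2 + 0 + 0 + 0 + 0 + 0 + 0 = 2

Adjacent swaps: 2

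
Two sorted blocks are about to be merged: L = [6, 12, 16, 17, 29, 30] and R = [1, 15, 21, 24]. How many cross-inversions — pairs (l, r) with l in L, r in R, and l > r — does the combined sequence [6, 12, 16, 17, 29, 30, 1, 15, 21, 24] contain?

For each element r of the right run, count left-run elements greater than r:
r = 1: 6, 12, 16, 17, 29, 30 → 6
r = 15: 16, 17, 29, 30 → 4
r = 21: 29, 30 → 2
r = 24: 29, 30 → 2
Cross-inversions: 6 + 4 + 2 + 2 = 14

14 cross-inversions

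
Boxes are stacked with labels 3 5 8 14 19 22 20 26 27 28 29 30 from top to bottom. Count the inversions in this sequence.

For each element, count later entries that are smaller:
3 → none → 0
5 → none → 0
8 → none → 0
14 → none → 0
19 → none → 0
22 → 20 → 1
20 → none → 0
26 → none → 0
27 → none → 0
28 → none → 0
29 → none → 0
30 → none → 0
Sum: 0 + 0 + 0 + 0 + 0 + 1 + 0 + 0 + 0 + 0 + 0 + 0 = 1

1 inversion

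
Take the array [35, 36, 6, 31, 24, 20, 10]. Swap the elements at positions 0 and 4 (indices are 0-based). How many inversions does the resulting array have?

13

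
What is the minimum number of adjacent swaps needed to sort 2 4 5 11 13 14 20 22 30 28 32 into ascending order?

Each adjacent swap fixes exactly one inversion, so the minimum swap count equals the number of inversions.
Count inversions — for each element, later elements that are smaller:
2: none → 0
4: none → 0
5: none → 0
11: none → 0
13: none → 0
14: none → 0
20: none → 0
22: none → 0
30: 28 → 1
28: none → 0
32: none → 0
Total inversions: 0 + 0 + 0 + 0 + 0 + 0 + 0 + 0 + 1 + 0 + 0 = 1

1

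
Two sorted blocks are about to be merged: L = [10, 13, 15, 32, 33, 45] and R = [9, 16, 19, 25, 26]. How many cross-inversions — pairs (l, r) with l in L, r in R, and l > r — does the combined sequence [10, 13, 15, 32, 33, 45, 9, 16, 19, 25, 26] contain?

Count, for every r in R, how many entries of L exceed r:
r = 9: 10, 13, 15, 32, 33, 45 → 6
r = 16: 32, 33, 45 → 3
r = 19: 32, 33, 45 → 3
r = 25: 32, 33, 45 → 3
r = 26: 32, 33, 45 → 3
Cross-inversions: 6 + 3 + 3 + 3 + 3 = 18

18 cross-inversions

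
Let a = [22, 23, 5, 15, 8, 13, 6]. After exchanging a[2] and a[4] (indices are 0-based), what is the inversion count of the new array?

16 inversions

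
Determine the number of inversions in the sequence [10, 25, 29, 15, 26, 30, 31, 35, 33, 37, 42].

Inversions: 4

For each element, count later entries that are smaller:
10: 0
25: 1
29: 2
15: 0
26: 0
30: 0
31: 0
35: 1
33: 0
37: 0
42: 0
Sum: 0 + 1 + 2 + 0 + 0 + 0 + 0 + 1 + 0 + 0 + 0 = 4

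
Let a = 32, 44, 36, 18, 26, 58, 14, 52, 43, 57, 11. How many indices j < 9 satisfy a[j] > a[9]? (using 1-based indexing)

3 such elements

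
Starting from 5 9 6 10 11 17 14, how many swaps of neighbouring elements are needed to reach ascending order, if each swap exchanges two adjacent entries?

2 adjacent swaps

The minimum number of adjacent swaps to sort an array equals its inversion count, since every such swap removes exactly one inversion.
Count inversions — for each element, later elements that are smaller:
5: none → 0
9: 6 → 1
6: none → 0
10: none → 0
11: none → 0
17: 14 → 1
14: none → 0
Total inversions: 0 + 1 + 0 + 0 + 0 + 1 + 0 = 2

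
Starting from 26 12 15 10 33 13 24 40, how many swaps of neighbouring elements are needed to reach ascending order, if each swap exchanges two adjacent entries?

Each adjacent swap fixes exactly one inversion, so the minimum swap count equals the number of inversions.
Count inversions — for each element, later elements that are smaller:
26: 12, 15, 10, 13, 24 → 5
12: 10 → 1
15: 10, 13 → 2
10: none → 0
33: 13, 24 → 2
13: none → 0
24: none → 0
40: none → 0
Total inversions: 5 + 1 + 2 + 0 + 2 + 0 + 0 + 0 = 10

10 adjacent swaps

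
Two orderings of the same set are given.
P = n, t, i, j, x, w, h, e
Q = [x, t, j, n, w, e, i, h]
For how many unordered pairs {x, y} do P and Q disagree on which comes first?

10 disagreeing pairs

Assign each item its position (1..8) in the first ordering, then rewrite the second ordering as that position sequence:
positions: n→1, t→2, i→3, j→4, x→5, w→6, h→7, e→8
second ordering as positions: [5, 2, 4, 1, 6, 8, 3, 7]
Discordant pairs = inversions in this position sequence.
5: 2, 4, 1, 3 → 4
2: 1 → 1
4: 1, 3 → 2
1: 0
6: 3 → 1
8: 3, 7 → 2
3: 0
7: 0
Total: 4 + 1 + 2 + 0 + 1 + 2 + 0 + 0 = 10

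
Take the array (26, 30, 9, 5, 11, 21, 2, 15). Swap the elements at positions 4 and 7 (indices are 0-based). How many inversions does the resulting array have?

Positions 4 and 7 hold 11 and 15; after swapping, the array is [26, 30, 9, 5, 15, 21, 2, 11].
Sweep left to right; for each value list the smaller values that follow it:
26: 6
30: 6
9: 2
5: 1
15: 2
21: 2
2: 0
11: 0
Sum: 6 + 6 + 2 + 1 + 2 + 2 + 0 + 0 = 19

There are 19 inversions.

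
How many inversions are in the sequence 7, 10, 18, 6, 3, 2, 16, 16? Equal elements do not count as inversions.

14 out-of-order pairs

For each element, count later entries that are smaller:
7 → 6, 3, 2 → 3
10 → 6, 3, 2 → 3
18 → 6, 3, 2, 16, 16 → 5
6 → 3, 2 → 2
3 → 2 → 1
2 → none → 0
16 → none → 0
16 → none → 0
Sum: 3 + 3 + 5 + 2 + 1 + 0 + 0 + 0 = 14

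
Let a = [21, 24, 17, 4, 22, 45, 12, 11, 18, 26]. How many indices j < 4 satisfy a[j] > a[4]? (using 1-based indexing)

The element at index 4 is 4.
Elements before it: 21, 24, 17
Those larger than 4: 21, 24, 17

3 such elements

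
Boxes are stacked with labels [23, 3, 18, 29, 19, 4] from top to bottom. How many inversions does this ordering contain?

8

For each element, count later entries that are smaller:
23 → 3, 18, 19, 4 → 4
3 → none → 0
18 → 4 → 1
29 → 19, 4 → 2
19 → 4 → 1
4 → none → 0
Sum: 4 + 0 + 1 + 2 + 1 + 0 = 8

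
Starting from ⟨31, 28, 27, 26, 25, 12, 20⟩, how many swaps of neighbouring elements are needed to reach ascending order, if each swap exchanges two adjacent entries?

Each adjacent swap fixes exactly one inversion, so the minimum swap count equals the number of inversions.
Count inversions — for each element, later elements that are smaller:
31: 28, 27, 26, 25, 12, 20 → 6
28: 27, 26, 25, 12, 20 → 5
27: 26, 25, 12, 20 → 4
26: 25, 12, 20 → 3
25: 12, 20 → 2
12: none → 0
20: none → 0
Total inversions: 6 + 5 + 4 + 3 + 2 + 0 + 0 = 20

20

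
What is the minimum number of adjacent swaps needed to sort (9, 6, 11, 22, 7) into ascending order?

Each adjacent swap fixes exactly one inversion, so the minimum swap count equals the number of inversions.
Count inversions — for each element, later elements that are smaller:
9: 6, 7 → 2
6: none → 0
11: 7 → 1
22: 7 → 1
7: none → 0
Total inversions: 2 + 0 + 1 + 1 + 0 = 4

4 adjacent swaps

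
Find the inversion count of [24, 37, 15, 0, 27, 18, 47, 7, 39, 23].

Sweep left to right; for each value list the smaller values that follow it:
24: 5
37: 6
15: 2
0: 0
27: 3
18: 1
47: 3
7: 0
39: 1
23: 0
Sum: 5 + 6 + 2 + 0 + 3 + 1 + 3 + 0 + 1 + 0 = 21

21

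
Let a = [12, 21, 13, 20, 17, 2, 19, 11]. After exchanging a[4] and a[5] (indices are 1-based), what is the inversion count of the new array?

There are 16 inversions.

Positions 4 and 5 hold 20 and 17; after swapping, the array is [12, 21, 13, 17, 20, 2, 19, 11].
For each element, count later entries that are smaller:
12 → 2, 11 → 2
21 → 13, 17, 20, 2, 19, 11 → 6
13 → 2, 11 → 2
17 → 2, 11 → 2
20 → 2, 19, 11 → 3
2 → none → 0
19 → 11 → 1
11 → none → 0
Sum: 2 + 6 + 2 + 2 + 3 + 0 + 1 + 0 = 16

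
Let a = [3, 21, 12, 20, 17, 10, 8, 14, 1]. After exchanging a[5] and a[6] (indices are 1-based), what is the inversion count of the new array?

23

Positions 5 and 6 hold 17 and 10; after swapping, the array is [3, 21, 12, 20, 10, 17, 8, 14, 1].
Sweep left to right; for each value list the smaller values that follow it:
3 → 1 → 1
21 → 12, 20, 10, 17, 8, 14, 1 → 7
12 → 10, 8, 1 → 3
20 → 10, 17, 8, 14, 1 → 5
10 → 8, 1 → 2
17 → 8, 14, 1 → 3
8 → 1 → 1
14 → 1 → 1
1 → none → 0
Sum: 1 + 7 + 3 + 5 + 2 + 3 + 1 + 1 + 0 = 23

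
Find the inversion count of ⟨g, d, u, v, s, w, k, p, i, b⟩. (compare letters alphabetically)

26 out-of-order pairs

Element-by-element contributions:
g → d, b → 2
d → b → 1
u → s, k, p, i, b → 5
v → s, k, p, i, b → 5
s → k, p, i, b → 4
w → k, p, i, b → 4
k → i, b → 2
p → i, b → 2
i → b → 1
b → none → 0
Sum: 2 + 1 + 5 + 5 + 4 + 4 + 2 + 2 + 1 + 0 = 26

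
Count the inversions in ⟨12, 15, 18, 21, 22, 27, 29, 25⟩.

There are 2 inversions.

Element-by-element contributions:
12 → none → 0
15 → none → 0
18 → none → 0
21 → none → 0
22 → none → 0
27 → 25 → 1
29 → 25 → 1
25 → none → 0
Sum: 0 + 0 + 0 + 0 + 0 + 1 + 1 + 0 = 2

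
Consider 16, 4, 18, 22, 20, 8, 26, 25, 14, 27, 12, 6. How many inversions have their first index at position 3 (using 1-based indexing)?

The element at index 3 is 18.
Elements after it: 22, 20, 8, 26, 25, 14, 27, 12, 6
Those smaller than 18: 8, 14, 12, 6

4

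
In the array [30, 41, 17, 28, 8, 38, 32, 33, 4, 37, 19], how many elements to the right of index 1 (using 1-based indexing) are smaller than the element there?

The element at index 1 is 30.
Elements after it: 41, 17, 28, 8, 38, 32, 33, 4, 37, 19
Those smaller than 30: 17, 28, 8, 4, 19

5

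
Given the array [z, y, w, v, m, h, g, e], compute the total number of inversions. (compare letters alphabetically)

There are 28 out-of-order pairs.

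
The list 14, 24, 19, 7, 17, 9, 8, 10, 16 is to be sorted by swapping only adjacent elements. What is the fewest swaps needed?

22 swaps

Minimum adjacent swaps = number of inversions (each swap of adjacent out-of-order elements removes one inversion and no swap can remove more).
Count inversions — for each element, later elements that are smaller:
14: 7, 9, 8, 10 → 4
24: 19, 7, 17, 9, 8, 10, 16 → 7
19: 7, 17, 9, 8, 10, 16 → 6
7: none → 0
17: 9, 8, 10, 16 → 4
9: 8 → 1
8: none → 0
10: none → 0
16: none → 0
Total inversions: 4 + 7 + 6 + 0 + 4 + 1 + 0 + 0 + 0 = 22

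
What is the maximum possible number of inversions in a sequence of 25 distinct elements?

The maximum occurs when the array is in strictly decreasing order: every one of the C(25, 2) pairs is inverted.
C(25, 2) = 25·24/2 = 300

300 inversions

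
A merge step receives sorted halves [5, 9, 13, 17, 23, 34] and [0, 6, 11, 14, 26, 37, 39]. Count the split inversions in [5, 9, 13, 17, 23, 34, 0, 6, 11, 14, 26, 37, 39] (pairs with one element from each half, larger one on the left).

There are 19 cross-inversions.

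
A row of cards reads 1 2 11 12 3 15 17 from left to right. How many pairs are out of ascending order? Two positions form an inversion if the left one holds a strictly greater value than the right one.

2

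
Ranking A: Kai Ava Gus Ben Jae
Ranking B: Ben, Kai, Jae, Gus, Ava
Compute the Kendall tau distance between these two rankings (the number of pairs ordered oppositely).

Discordant pairs: 6

Assign each item its position (1..5) in the first ordering, then rewrite the second ordering as that position sequence:
positions: Kai→1, Ava→2, Gus→3, Ben→4, Jae→5
second ordering as positions: [4, 1, 5, 3, 2]
Discordant pairs = inversions in this position sequence.
4: 1, 3, 2 → 3
1: 0
5: 3, 2 → 2
3: 2 → 1
2: 0
Total: 3 + 0 + 2 + 1 + 0 = 6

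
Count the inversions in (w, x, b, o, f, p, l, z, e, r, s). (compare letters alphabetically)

26 inversions

For each element, count later entries that are smaller:
w → b, o, f, p, l, e, r, s → 8
x → b, o, f, p, l, e, r, s → 8
b → none → 0
o → f, l, e → 3
f → e → 1
p → l, e → 2
l → e → 1
z → e, r, s → 3
e → none → 0
r → none → 0
s → none → 0
Sum: 8 + 8 + 0 + 3 + 1 + 2 + 1 + 3 + 0 + 0 + 0 = 26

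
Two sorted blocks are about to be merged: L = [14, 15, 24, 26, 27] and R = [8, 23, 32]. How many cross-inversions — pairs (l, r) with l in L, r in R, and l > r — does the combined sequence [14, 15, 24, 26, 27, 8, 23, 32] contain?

For each element r of the right run, count left-run elements greater than r:
r = 8: 14, 15, 24, 26, 27 → 5
r = 23: 24, 26, 27 → 3
r = 32: none → 0
Cross-inversions: 5 + 3 + 0 = 8

8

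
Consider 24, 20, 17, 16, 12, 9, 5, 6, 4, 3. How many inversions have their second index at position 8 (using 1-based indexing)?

6 such elements

The element at index 8 is 6.
Elements before it: 24, 20, 17, 16, 12, 9, 5
Those larger than 6: 24, 20, 17, 16, 12, 9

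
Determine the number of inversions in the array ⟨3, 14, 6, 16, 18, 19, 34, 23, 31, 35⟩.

3 inversions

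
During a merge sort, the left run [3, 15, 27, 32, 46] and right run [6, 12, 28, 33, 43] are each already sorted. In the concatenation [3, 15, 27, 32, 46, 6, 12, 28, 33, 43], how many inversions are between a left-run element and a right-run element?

12

For each element r of the right run, count left-run elements greater than r:
r = 6: 15, 27, 32, 46 → 4
r = 12: 15, 27, 32, 46 → 4
r = 28: 32, 46 → 2
r = 33: 46 → 1
r = 43: 46 → 1
Cross-inversions: 4 + 4 + 2 + 1 + 1 = 12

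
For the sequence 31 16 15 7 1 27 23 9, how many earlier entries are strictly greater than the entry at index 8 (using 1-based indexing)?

5

The element at index 8 is 9.
Elements before it: 31, 16, 15, 7, 1, 27, 23
Those larger than 9: 31, 16, 15, 27, 23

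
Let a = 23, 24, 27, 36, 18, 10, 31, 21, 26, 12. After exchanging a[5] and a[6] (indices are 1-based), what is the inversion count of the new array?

25 inversions

Positions 5 and 6 hold 18 and 10; after swapping, the array is [23, 24, 27, 36, 10, 18, 31, 21, 26, 12].
For each element, count later entries that are smaller:
23 → 10, 18, 21, 12 → 4
24 → 10, 18, 21, 12 → 4
27 → 10, 18, 21, 26, 12 → 5
36 → 10, 18, 31, 21, 26, 12 → 6
10 → none → 0
18 → 12 → 1
31 → 21, 26, 12 → 3
21 → 12 → 1
26 → 12 → 1
12 → none → 0
Sum: 4 + 4 + 5 + 6 + 0 + 1 + 3 + 1 + 1 + 0 = 25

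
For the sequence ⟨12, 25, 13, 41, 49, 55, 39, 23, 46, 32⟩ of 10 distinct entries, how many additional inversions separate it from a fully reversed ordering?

29 inversions short

Maximum inversions for 10 distinct elements is C(10, 2) = 10·9/2 = 45.
Current inversions — for each element, count later smaller elements:
12: 0
25: 2
13: 0
41: 3
49: 4
55: 4
39: 2
23: 0
46: 1
32: 0
Current total: 0 + 2 + 0 + 3 + 4 + 4 + 2 + 0 + 1 + 0 = 16
Shortfall: 45 − 16 = 29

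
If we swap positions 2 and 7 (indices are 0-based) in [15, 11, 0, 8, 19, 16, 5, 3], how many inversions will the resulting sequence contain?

Positions 2 and 7 hold 0 and 3; after swapping, the array is [15, 11, 3, 8, 19, 16, 5, 0].
Count, for each position, how many later elements it exceeds:
15 → 11, 3, 8, 5, 0 → 5
11 → 3, 8, 5, 0 → 4
3 → 0 → 1
8 → 5, 0 → 2
19 → 16, 5, 0 → 3
16 → 5, 0 → 2
5 → 0 → 1
0 → none → 0
Sum: 5 + 4 + 1 + 2 + 3 + 2 + 1 + 0 = 18

There are 18 inversions.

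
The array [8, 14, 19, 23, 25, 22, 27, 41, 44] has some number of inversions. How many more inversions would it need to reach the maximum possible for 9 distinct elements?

Maximum inversions for 9 distinct elements is C(9, 2) = 9·8/2 = 36.
Current inversions — for each element, count later smaller elements:
8: 0
14: 0
19: 0
23: 1
25: 1
22: 0
27: 0
41: 0
44: 0
Current total: 0 + 0 + 0 + 1 + 1 + 0 + 0 + 0 + 0 = 2
Shortfall: 36 − 2 = 34

34 inversions short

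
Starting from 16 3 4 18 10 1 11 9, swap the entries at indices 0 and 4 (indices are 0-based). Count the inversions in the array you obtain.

Positions 0 and 4 hold 16 and 10; after swapping, the array is [10, 3, 4, 18, 16, 1, 11, 9].
For each element, count later entries that are smaller:
10: 4
3: 1
4: 1
18: 4
16: 3
1: 0
11: 1
9: 0
Sum: 4 + 1 + 1 + 4 + 3 + 0 + 1 + 0 = 14

Inversions: 14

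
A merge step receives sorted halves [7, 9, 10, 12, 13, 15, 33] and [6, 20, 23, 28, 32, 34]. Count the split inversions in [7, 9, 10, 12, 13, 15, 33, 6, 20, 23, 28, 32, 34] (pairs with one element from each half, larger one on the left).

Count, for every r in R, how many entries of L exceed r:
r = 6: 7, 9, 10, 12, 13, 15, 33 → 7
r = 20: 33 → 1
r = 23: 33 → 1
r = 28: 33 → 1
r = 32: 33 → 1
r = 34: none → 0
Cross-inversions: 7 + 1 + 1 + 1 + 1 + 0 = 11

11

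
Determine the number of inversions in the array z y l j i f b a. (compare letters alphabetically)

Inversions: 28

Element-by-element contributions:
z: 7
y: 6
l: 5
j: 4
i: 3
f: 2
b: 1
a: 0
Sum: 7 + 6 + 5 + 4 + 3 + 2 + 1 + 0 = 28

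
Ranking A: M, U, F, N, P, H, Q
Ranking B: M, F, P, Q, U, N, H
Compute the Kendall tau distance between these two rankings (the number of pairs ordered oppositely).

6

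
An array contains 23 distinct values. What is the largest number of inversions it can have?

253

A reversed (strictly descending) arrangement makes every pair an inversion, giving C(23, 2) inversions.
C(23, 2) = 23·22/2 = 253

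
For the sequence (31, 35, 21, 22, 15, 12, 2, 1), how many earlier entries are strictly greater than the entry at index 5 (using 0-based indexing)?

5 such elements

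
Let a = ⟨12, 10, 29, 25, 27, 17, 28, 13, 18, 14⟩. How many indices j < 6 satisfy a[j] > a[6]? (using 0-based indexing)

1

The element at index 6 is 28.
Elements before it: 12, 10, 29, 25, 27, 17
Those larger than 28: 29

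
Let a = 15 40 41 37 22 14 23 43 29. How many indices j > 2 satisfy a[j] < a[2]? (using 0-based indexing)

5 such elements

The element at index 2 is 41.
Elements after it: 37, 22, 14, 23, 43, 29
Those smaller than 41: 37, 22, 14, 23, 29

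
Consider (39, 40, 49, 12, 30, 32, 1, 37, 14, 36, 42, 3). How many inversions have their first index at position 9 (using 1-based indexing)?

1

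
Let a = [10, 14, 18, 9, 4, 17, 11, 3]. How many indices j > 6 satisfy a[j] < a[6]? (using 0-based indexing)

1 such element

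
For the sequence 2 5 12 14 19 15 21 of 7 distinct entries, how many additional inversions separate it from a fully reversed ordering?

20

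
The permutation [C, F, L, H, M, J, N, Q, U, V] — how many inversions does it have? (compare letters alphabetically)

There are 3 inversions.

Count, for each position, how many later elements it exceeds:
C → none → 0
F → none → 0
L → H, J → 2
H → none → 0
M → J → 1
J → none → 0
N → none → 0
Q → none → 0
U → none → 0
V → none → 0
Sum: 0 + 0 + 2 + 0 + 1 + 0 + 0 + 0 + 0 + 0 = 3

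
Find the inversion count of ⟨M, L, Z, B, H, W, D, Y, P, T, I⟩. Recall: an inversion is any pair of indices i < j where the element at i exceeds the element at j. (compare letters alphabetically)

Element-by-element contributions:
M → L, B, H, D, I → 5
L → B, H, D, I → 4
Z → B, H, W, D, Y, P, T, I → 8
B → none → 0
H → D → 1
W → D, P, T, I → 4
D → none → 0
Y → P, T, I → 3
P → I → 1
T → I → 1
I → none → 0
Sum: 5 + 4 + 8 + 0 + 1 + 4 + 0 + 3 + 1 + 1 + 0 = 27

27 inversions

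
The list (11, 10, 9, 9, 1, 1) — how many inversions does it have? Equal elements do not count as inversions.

Count, for each position, how many later elements it exceeds:
11 → 10, 9, 9, 1, 1 → 5
10 → 9, 9, 1, 1 → 4
9 → 1, 1 → 2
9 → 1, 1 → 2
1 → none → 0
1 → none → 0
Sum: 5 + 4 + 2 + 2 + 0 + 0 = 13

13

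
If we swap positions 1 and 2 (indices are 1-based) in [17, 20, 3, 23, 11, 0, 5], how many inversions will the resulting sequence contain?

Inversions: 15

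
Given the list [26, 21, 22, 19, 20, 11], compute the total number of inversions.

Count, for each position, how many later elements it exceeds:
26 → 21, 22, 19, 20, 11 → 5
21 → 19, 20, 11 → 3
22 → 19, 20, 11 → 3
19 → 11 → 1
20 → 11 → 1
11 → none → 0
Sum: 5 + 3 + 3 + 1 + 1 + 0 = 13

13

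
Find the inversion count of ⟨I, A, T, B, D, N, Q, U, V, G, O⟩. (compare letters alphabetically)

17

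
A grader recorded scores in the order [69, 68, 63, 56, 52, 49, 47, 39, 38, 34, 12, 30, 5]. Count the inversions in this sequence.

For each element, count later entries that are smaller:
69 → 68, 63, 56, 52, 49, 47, 39, 38, 34, 12, 30, 5 → 12
68 → 63, 56, 52, 49, 47, 39, 38, 34, 12, 30, 5 → 11
63 → 56, 52, 49, 47, 39, 38, 34, 12, 30, 5 → 10
56 → 52, 49, 47, 39, 38, 34, 12, 30, 5 → 9
52 → 49, 47, 39, 38, 34, 12, 30, 5 → 8
49 → 47, 39, 38, 34, 12, 30, 5 → 7
47 → 39, 38, 34, 12, 30, 5 → 6
39 → 38, 34, 12, 30, 5 → 5
38 → 34, 12, 30, 5 → 4
34 → 12, 30, 5 → 3
12 → 5 → 1
30 → 5 → 1
5 → none → 0
Sum: 12 + 11 + 10 + 9 + 8 + 7 + 6 + 5 + 4 + 3 + 1 + 1 + 0 = 77

77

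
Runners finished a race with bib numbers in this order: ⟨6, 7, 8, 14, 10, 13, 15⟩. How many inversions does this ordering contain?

For each element, count later entries that are smaller:
6: 0
7: 0
8: 0
14: 2
10: 0
13: 0
15: 0
Sum: 0 + 0 + 0 + 2 + 0 + 0 + 0 = 2

2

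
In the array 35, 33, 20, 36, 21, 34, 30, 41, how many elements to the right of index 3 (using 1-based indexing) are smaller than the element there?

The element at index 3 is 20.
Elements after it: 36, 21, 34, 30, 41
None of them are smaller than 20.

0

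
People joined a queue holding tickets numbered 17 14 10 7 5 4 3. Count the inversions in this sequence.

Sweep left to right; for each value list the smaller values that follow it:
17 → 14, 10, 7, 5, 4, 3 → 6
14 → 10, 7, 5, 4, 3 → 5
10 → 7, 5, 4, 3 → 4
7 → 5, 4, 3 → 3
5 → 4, 3 → 2
4 → 3 → 1
3 → none → 0
Sum: 6 + 5 + 4 + 3 + 2 + 1 + 0 = 21

There are 21 inversions.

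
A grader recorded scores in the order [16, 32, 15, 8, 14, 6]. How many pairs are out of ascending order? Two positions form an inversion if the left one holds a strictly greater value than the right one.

13

Count, for each position, how many later elements it exceeds:
16: 4
32: 4
15: 3
8: 1
14: 1
6: 0
Sum: 4 + 4 + 3 + 1 + 1 + 0 = 13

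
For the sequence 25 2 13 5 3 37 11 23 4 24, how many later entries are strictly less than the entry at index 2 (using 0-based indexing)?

4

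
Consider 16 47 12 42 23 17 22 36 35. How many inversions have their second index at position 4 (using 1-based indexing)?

The element at index 4 is 42.
Elements before it: 16, 47, 12
Those larger than 42: 47

1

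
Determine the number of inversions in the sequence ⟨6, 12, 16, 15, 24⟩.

For each element, count later entries that are smaller:
6 → none → 0
12 → none → 0
16 → 15 → 1
15 → none → 0
24 → none → 0
Sum: 0 + 0 + 1 + 0 + 0 = 1

1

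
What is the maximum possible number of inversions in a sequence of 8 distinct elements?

28

A reversed (strictly descending) arrangement makes every pair an inversion, giving C(8, 2) inversions.
C(8, 2) = 8·7/2 = 28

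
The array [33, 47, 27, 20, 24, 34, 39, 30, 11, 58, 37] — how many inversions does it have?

For each element, count later entries that are smaller:
33 → 27, 20, 24, 30, 11 → 5
47 → 27, 20, 24, 34, 39, 30, 11, 37 → 8
27 → 20, 24, 11 → 3
20 → 11 → 1
24 → 11 → 1
34 → 30, 11 → 2
39 → 30, 11, 37 → 3
30 → 11 → 1
11 → none → 0
58 → 37 → 1
37 → none → 0
Sum: 5 + 8 + 3 + 1 + 1 + 2 + 3 + 1 + 0 + 1 + 0 = 25

25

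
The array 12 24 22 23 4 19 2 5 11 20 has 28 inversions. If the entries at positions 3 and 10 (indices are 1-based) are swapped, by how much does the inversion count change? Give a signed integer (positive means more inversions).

-1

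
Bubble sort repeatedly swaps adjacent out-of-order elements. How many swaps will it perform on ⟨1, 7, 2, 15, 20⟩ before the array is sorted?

Minimum adjacent swaps = number of inversions (each swap of adjacent out-of-order elements removes one inversion and no swap can remove more).
Count inversions — for each element, later elements that are smaller:
1: none → 0
7: 2 → 1
2: none → 0
15: none → 0
20: none → 0
Total inversions: 0 + 1 + 0 + 0 + 0 = 1

1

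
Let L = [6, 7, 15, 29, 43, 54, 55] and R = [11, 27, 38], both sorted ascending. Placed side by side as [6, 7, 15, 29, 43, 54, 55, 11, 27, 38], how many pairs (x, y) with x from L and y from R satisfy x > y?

For each element r of the right run, count left-run elements greater than r:
r = 11: 15, 29, 43, 54, 55 → 5
r = 27: 29, 43, 54, 55 → 4
r = 38: 43, 54, 55 → 3
Cross-inversions: 5 + 4 + 3 = 12

12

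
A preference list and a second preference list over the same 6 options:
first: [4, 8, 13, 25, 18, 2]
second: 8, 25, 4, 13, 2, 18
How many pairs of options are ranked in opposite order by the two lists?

Assign each item its position (1..6) in the first ordering, then rewrite the second ordering as that position sequence:
positions: 4→1, 8→2, 13→3, 25→4, 18→5, 2→6
second ordering as positions: [2, 4, 1, 3, 6, 5]
Discordant pairs = inversions in this position sequence.
2: 1 → 1
4: 1, 3 → 2
1: 0
3: 0
6: 5 → 1
5: 0
Total: 1 + 2 + 0 + 0 + 1 + 0 = 4

4 pairs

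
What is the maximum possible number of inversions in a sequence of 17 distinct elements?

136 inversions

A reversed (strictly descending) arrangement makes every pair an inversion, giving C(17, 2) inversions.
C(17, 2) = 17·16/2 = 136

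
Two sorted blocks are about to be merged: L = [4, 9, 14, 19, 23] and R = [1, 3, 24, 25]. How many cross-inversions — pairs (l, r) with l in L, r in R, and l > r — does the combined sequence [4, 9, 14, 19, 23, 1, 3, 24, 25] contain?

10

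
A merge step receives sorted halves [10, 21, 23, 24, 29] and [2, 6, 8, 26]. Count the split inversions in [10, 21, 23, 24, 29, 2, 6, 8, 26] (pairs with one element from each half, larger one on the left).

16

Take each right-half value and tally the left-half values above it:
r = 2: 10, 21, 23, 24, 29 → 5
r = 6: 10, 21, 23, 24, 29 → 5
r = 8: 10, 21, 23, 24, 29 → 5
r = 26: 29 → 1
Cross-inversions: 5 + 5 + 5 + 1 = 16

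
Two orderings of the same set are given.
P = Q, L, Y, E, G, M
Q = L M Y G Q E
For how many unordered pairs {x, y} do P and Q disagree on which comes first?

8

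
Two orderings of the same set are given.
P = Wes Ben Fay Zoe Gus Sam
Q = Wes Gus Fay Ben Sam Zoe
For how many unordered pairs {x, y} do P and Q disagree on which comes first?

Assign each item its position (1..6) in the first ordering, then rewrite the second ordering as that position sequence:
positions: Wes→1, Ben→2, Fay→3, Zoe→4, Gus→5, Sam→6
second ordering as positions: [1, 5, 3, 2, 6, 4]
Discordant pairs = inversions in this position sequence.
1: 0
5: 3, 2, 4 → 3
3: 2 → 1
2: 0
6: 4 → 1
4: 0
Total: 0 + 3 + 1 + 0 + 1 + 0 = 5

5 disagreeing pairs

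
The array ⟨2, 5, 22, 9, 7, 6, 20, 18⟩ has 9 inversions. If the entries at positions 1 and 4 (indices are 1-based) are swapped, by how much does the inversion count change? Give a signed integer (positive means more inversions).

+3

Positions 1 and 4 hold 2 and 9; after swapping, the array is [9, 5, 22, 2, 7, 6, 20, 18].
Element-by-element contributions:
9 → 5, 2, 7, 6 → 4
5 → 2 → 1
22 → 2, 7, 6, 20, 18 → 5
2 → none → 0
7 → 6 → 1
6 → none → 0
20 → 18 → 1
18 → none → 0
Sum: 4 + 1 + 5 + 0 + 1 + 0 + 1 + 0 = 12
Change: 12 − 9 = +3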